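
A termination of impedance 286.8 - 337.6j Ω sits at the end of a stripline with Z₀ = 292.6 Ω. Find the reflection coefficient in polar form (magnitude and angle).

Γ = (Z_L − Z_0)/(Z_L + Z_0) = (-5.8 − j337.6)/(579.4 − j337.6)
|Γ| = 338/671 = 0.504

Γ ≈ 0.504 ∠ -60.8°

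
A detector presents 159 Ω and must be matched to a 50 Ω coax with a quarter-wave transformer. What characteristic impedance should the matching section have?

Z_qwt ≈ 89.2 Ω

Z_qwt = √(Z_0·R_L) = √(50 × 159) = √7950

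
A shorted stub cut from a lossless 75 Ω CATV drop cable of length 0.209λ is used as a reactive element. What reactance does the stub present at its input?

X_in ≈ 285 Ω (inductive)

βl = 2π × 0.209 = 75.2°
tan(βl) = 3.8
For a shorted stub, Z_in = jZ_0·tan(βl)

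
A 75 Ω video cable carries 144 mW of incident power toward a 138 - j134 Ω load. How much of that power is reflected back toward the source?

P_reflected ≈ 49.9 mW

|Γ| = |(63 − j134)/(213 − j134)| = 0.588
|Γ|² = 0.346
P_refl = |Γ|²·P_inc = 49.9 mW, P_del = (1 − |Γ|²)·P_inc = 94.1 mW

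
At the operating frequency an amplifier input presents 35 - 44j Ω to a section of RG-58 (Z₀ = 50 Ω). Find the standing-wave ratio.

VSWR ≈ 2.89

Γ = (Z_L − Z_0)/(Z_L + Z_0) = (-15 − j44)/(85 − j44)
|Γ| = 46.5/95.7 = 0.486
VSWR = (1 + |Γ|)/(1 − |Γ|) = 1.49/0.514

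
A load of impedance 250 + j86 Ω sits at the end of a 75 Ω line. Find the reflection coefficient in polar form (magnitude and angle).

Γ ≈ 0.58 ∠ 11.3°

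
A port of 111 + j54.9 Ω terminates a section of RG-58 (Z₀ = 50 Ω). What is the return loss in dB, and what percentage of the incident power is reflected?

RL ≈ 6.33 dB; 23.3% of incident power reflected

Γ = (61 + j54.9)/(161 + j54.9), |Γ| = 0.482
RL = −20·log₁₀(0.482) = 6.33 dB
P_refl/P_inc = |Γ|² = 0.233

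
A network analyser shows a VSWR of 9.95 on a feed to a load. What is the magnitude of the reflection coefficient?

|Γ| = (S − 1)/(S + 1) = (9.95 − 1)/(9.95 + 1) = 8.95/10.9

|Γ| ≈ 0.817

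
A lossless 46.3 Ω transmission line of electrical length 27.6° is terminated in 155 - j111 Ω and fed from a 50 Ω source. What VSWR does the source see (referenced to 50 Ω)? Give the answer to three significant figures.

VSWR ≈ 5.06

tan(βl) = 0.523
Z_in = Z_0·(Z_L + jZ_0·tanβl)/(Z_0 + jZ_L·tanβl) = 24.2 − j57.3 Ω
Γ_s = (Z_in − Z_s)/(Z_in + Z_s) = (-25.8 − j57.3)/(74.2 − j57.3), |Γ_s| = 0.67
VSWR = (1 + |Γ_s|)/(1 − |Γ_s|)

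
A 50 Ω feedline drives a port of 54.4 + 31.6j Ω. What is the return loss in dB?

RL ≈ 10.7 dB

Γ = (4.4 + j31.6)/(104.4 + j31.6), |Γ| = 0.292
RL = −20·log₁₀|Γ| = −20·log₁₀(0.292)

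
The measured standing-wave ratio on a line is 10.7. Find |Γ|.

|Γ| ≈ 0.829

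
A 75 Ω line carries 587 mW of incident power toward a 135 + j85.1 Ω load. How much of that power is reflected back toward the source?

P_reflected ≈ 124 mW

|Γ| = |(60 + j85.1)/(210 + j85.1)| = 0.46
|Γ|² = 0.211
P_refl = |Γ|²·P_inc = 124 mW, P_del = (1 − |Γ|²)·P_inc = 463 mW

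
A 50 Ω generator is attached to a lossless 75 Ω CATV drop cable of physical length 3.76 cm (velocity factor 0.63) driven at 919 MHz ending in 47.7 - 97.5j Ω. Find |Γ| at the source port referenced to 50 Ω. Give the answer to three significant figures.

λ = v/f = 0.63·c / 919 MHz = 0.206 m
βl = 2π·l/λ = 2π × 0.183 = 65.8°
tan(βl) = 2.23
Z_in = Z_0·(Z_L + jZ_0·tanβl)/(Z_0 + jZ_L·tanβl) = 16.5 + j11.8 Ω
Γ_s = (Z_in − Z_s)/(Z_in + Z_s) = (-33.5 + j11.8)/(66.5 + j11.8), |Γ_s| = 0.525

|Γ| ≈ 0.525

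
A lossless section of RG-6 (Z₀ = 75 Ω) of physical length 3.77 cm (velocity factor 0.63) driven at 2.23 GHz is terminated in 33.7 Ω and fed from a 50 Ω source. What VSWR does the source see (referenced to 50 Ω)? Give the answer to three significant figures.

VSWR ≈ 1.76

λ = v/f = 0.63·c / 2.23 GHz = 0.0848 m
βl = 2π·l/λ = 2π × 0.445 = 160°
tan(βl) = -0.361
Z_in = Z_0·(Z_L + jZ_0·tanβl)/(Z_0 + jZ_L·tanβl) = 37.1 − j21.1 Ω
Γ_s = (Z_in − Z_s)/(Z_in + Z_s) = (-12.9 − j21.1)/(87.1 − j21.1), |Γ_s| = 0.276
VSWR = (1 + |Γ_s|)/(1 − |Γ_s|)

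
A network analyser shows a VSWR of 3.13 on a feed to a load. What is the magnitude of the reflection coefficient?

|Γ| ≈ 0.516

|Γ| = (S − 1)/(S + 1) = (3.13 − 1)/(3.13 + 1) = 2.13/4.13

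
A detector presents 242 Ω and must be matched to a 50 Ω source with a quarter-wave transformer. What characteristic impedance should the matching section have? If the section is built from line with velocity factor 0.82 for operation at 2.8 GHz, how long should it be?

Z_qwt ≈ 110 Ω; length ≈ 2.2 cm

Z_qwt = √(Z_0·R_L) = √(50 × 242) = √12100
λ = 0.82·c/f = 0.0879 m, so l = λ/4 = 0.022 m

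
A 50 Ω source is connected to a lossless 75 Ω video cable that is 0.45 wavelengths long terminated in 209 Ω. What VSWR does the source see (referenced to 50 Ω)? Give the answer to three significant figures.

VSWR ≈ 3.97

βl = 2π × 0.45 = 162°
tan(βl) = -0.325
Z_in = Z_0·(Z_L + jZ_0·tanβl)/(Z_0 + jZ_L·tanβl) = 127 + j90.6 Ω
Γ_s = (Z_in − Z_s)/(Z_in + Z_s) = (77 + j90.6)/(177 + j90.6), |Γ_s| = 0.598
VSWR = (1 + |Γ_s|)/(1 − |Γ_s|)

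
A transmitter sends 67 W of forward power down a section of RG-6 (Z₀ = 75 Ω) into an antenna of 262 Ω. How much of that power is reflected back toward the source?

P_reflected ≈ 20.6 W

Γ = (262 − 75)/(262 + 75) = 0.555
|Γ|² = 0.308
P_refl = |Γ|²·P_inc = 20.6 W, P_del = (1 − |Γ|²)·P_inc = 46.4 W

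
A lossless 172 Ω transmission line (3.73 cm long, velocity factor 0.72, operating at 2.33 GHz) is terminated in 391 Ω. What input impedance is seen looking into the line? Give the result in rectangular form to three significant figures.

Z_in ≈ 164 + j142 Ω

λ = v/f = 0.72·c / 2.33 GHz = 0.0927 m
βl = 2π·l/λ = 2π × 0.402 = 145°
tan(βl) = tan(145°) = -0.704
Z_in = Z_0·(Z_L + jZ_0·tanβl)/(Z_0 + jZ_L·tanβl)
     = 172·(391 − j121)/(172 − j275)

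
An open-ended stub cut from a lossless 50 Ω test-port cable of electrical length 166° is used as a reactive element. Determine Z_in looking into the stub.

tan(βl) = -0.249
For an open-ended stub, Z_in = −jZ_0·cot(βl) = −jZ_0/tan(βl)

Z_in ≈ +j201 Ω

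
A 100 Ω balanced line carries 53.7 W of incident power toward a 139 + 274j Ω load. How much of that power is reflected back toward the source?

P_reflected ≈ 31.1 W

|Γ| = |(39 + j274)/(239 + j274)| = 0.761
|Γ|² = 0.579
P_refl = |Γ|²·P_inc = 31.1 W, P_del = (1 − |Γ|²)·P_inc = 22.6 W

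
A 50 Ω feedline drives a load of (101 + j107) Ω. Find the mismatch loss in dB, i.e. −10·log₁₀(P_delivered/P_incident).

mismatch loss ≈ 2.29 dB

Γ = (51 + j107)/(151 + j107), |Γ| = 0.64
|Γ|² = 0.41, so P_del/P_inc = 1 − |Γ|² = 0.59
ML = −10·log₁₀(1 − |Γ|²)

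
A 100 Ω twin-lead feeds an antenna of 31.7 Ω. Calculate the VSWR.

VSWR ≈ 3.15

For a purely resistive load, VSWR = R_L/Z_0 or Z_0/R_L (whichever > 1) = 100/31.7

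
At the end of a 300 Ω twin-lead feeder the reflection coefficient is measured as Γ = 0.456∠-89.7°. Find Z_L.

Z_L ≈ 197 − j227 Ω

Z_L = Z_0·(1 + Γ)/(1 − Γ) = 300·(1 − j0.456)/(0.998 + j0.456)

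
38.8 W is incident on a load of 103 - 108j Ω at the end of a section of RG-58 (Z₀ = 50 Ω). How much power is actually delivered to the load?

|Γ| = |(53 − j108)/(153 − j108)| = 0.642
|Γ|² = 0.413
P_refl = |Γ|²·P_inc = 16 W, P_del = (1 − |Γ|²)·P_inc = 22.8 W

P_delivered ≈ 22.8 W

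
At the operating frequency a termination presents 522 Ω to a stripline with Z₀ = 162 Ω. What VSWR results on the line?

Γ = (522 − 162)/(522 + 162) = 0.526
VSWR = (1 + 0.526)/(1 − 0.526)

VSWR ≈ 3.22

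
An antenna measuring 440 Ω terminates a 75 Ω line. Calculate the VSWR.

VSWR ≈ 5.87

Γ = (440 − 75)/(440 + 75) = 0.709
VSWR = (1 + 0.709)/(1 − 0.709)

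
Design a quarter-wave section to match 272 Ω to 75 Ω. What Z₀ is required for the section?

Z_qwt ≈ 143 Ω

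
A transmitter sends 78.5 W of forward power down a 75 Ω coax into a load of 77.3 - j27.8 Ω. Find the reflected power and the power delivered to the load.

|Γ| = |(2.3 − j27.8)/(152.3 − j27.8)| = 0.18
|Γ|² = 0.0325
P_refl = |Γ|²·P_inc = 2.55 W, P_del = (1 − |Γ|²)·P_inc = 76 W

P_reflected ≈ 2.55 W; P_delivered ≈ 76 W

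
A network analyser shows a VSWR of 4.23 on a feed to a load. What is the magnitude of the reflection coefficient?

|Γ| ≈ 0.618

|Γ| = (S − 1)/(S + 1) = (4.23 − 1)/(4.23 + 1) = 3.23/5.23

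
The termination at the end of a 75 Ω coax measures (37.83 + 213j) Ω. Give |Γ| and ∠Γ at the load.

Γ ≈ 0.897 ∠ 37.8°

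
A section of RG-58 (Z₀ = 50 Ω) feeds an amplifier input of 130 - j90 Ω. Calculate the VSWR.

VSWR ≈ 3.98

Γ = (Z_L − Z_0)/(Z_L + Z_0) = (80 − j90)/(180 − j90)
|Γ| = 120/201 = 0.598
VSWR = (1 + |Γ|)/(1 − |Γ|) = 1.6/0.402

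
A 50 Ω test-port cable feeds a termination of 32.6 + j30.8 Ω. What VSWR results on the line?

VSWR ≈ 2.34

Γ = (Z_L − Z_0)/(Z_L + Z_0) = (-17.4 + j30.8)/(82.6 + j30.8)
|Γ| = 35.4/88.2 = 0.401
VSWR = (1 + |Γ|)/(1 − |Γ|) = 1.4/0.599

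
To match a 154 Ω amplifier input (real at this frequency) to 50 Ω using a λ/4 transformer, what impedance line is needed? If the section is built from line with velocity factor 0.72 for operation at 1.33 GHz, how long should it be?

Z_qwt ≈ 87.7 Ω; length ≈ 4.06 cm

Z_qwt = √(Z_0·R_L) = √(50 × 154) = √7700
λ = 0.72·c/f = 0.162 m, so l = λ/4 = 0.0406 m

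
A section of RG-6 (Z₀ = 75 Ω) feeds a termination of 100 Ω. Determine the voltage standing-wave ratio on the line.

VSWR ≈ 1.33

Γ = (100 − 75)/(100 + 75) = 0.143
VSWR = (1 + 0.143)/(1 − 0.143)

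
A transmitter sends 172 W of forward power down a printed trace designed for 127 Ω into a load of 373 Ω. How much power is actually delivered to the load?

Γ = (373 − 127)/(373 + 127) = 0.492
|Γ|² = 0.242
P_refl = |Γ|²·P_inc = 41.6 W, P_del = (1 − |Γ|²)·P_inc = 130 W

P_delivered ≈ 130 W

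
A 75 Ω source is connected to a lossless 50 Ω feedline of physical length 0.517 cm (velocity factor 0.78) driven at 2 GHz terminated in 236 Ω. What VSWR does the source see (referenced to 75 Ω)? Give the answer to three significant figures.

λ = v/f = 0.78·c / 2 GHz = 0.117 m
βl = 2π·l/λ = 2π × 0.0442 = 15.9°
tan(βl) = 0.285
Z_in = Z_0·(Z_L + jZ_0·tanβl)/(Z_0 + jZ_L·tanβl) = 90.8 − j108 Ω
Γ_s = (Z_in − Z_s)/(Z_in + Z_s) = (15.8 − j108)/(166 − j108), |Γ_s| = 0.551
VSWR = (1 + |Γ_s|)/(1 − |Γ_s|)

VSWR ≈ 3.46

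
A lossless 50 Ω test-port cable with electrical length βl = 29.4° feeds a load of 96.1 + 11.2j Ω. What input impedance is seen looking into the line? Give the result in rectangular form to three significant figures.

Z_in ≈ 65.4 − j36 Ω

tan(βl) = tan(29.4°) = 0.563
Z_in = Z_0·(Z_L + jZ_0·tanβl)/(Z_0 + jZ_L·tanβl)
     = 50·(96.1 + j39.4)/(43.7 + j54.1)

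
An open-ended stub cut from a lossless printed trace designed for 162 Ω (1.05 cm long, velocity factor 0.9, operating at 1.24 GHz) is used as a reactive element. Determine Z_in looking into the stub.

Z_in ≈ −j518 Ω

λ = v/f = 0.9·c / 1.24 GHz = 0.218 m
βl = 2π·l/λ = 2π × 0.0482 = 17.4°
tan(βl) = 0.313
For an open-ended stub, Z_in = −jZ_0·cot(βl) = −jZ_0/tan(βl)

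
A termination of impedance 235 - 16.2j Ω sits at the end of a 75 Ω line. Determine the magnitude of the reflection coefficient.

Γ = (Z_L − Z_0)/(Z_L + Z_0) = (160 − j16.2)/(310 − j16.2)
|Γ| = 161/310

|Γ| ≈ 0.518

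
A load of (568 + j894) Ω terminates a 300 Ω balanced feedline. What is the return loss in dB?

RL ≈ 2.51 dB

Γ = (268 + j894)/(868 + j894), |Γ| = 0.749
RL = −20·log₁₀|Γ| = −20·log₁₀(0.749)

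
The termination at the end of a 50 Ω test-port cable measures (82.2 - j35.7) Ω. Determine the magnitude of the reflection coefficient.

|Γ| ≈ 0.351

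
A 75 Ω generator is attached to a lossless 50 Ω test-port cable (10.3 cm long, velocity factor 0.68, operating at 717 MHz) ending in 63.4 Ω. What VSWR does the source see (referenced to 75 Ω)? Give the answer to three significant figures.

VSWR ≈ 1.66

λ = v/f = 0.68·c / 717 MHz = 0.285 m
βl = 2π·l/λ = 2π × 0.362 = 130°
tan(βl) = -1.18
Z_in = Z_0·(Z_L + jZ_0·tanβl)/(Z_0 + jZ_L·tanβl) = 46.8 + j11.1 Ω
Γ_s = (Z_in − Z_s)/(Z_in + Z_s) = (-28.2 + j11.1)/(122 + j11.1), |Γ_s| = 0.247
VSWR = (1 + |Γ_s|)/(1 − |Γ_s|)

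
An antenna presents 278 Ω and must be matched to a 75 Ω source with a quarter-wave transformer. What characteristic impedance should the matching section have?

Z_qwt ≈ 144 Ω

Z_qwt = √(Z_0·R_L) = √(75 × 278) = √20850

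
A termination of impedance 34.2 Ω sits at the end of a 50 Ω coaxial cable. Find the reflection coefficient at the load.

Γ = (Z_L − Z_0)/(Z_L + Z_0) = (34.2 − 50)/(34.2 + 50) = -15.8/84.2

Γ = -0.188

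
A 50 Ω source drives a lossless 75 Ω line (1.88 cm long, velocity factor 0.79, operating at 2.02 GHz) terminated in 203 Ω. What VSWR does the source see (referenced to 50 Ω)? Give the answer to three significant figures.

VSWR ≈ 2.52

λ = v/f = 0.79·c / 2.02 GHz = 0.117 m
βl = 2π·l/λ = 2π × 0.16 = 57.7°
tan(βl) = 1.58
Z_in = Z_0·(Z_L + jZ_0·tanβl)/(Z_0 + jZ_L·tanβl) = 36.8 − j38.8 Ω
Γ_s = (Z_in − Z_s)/(Z_in + Z_s) = (-13.2 − j38.8)/(86.8 − j38.8), |Γ_s| = 0.432
VSWR = (1 + |Γ_s|)/(1 − |Γ_s|)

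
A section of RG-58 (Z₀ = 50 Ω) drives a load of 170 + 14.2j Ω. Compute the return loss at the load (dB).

Γ = (120 + j14.2)/(220 + j14.2), |Γ| = 0.548
RL = −20·log₁₀|Γ| = −20·log₁₀(0.548)

RL ≈ 5.22 dB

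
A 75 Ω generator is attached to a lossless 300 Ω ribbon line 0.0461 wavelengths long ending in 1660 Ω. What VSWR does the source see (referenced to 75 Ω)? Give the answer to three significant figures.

VSWR ≈ 20.5

βl = 2π × 0.0461 = 16.6°
tan(βl) = 0.298
Z_in = Z_0·(Z_L + jZ_0·tanβl)/(Z_0 + jZ_L·tanβl) = 486 − j712 Ω
Γ_s = (Z_in − Z_s)/(Z_in + Z_s) = (411 − j712)/(561 − j712), |Γ_s| = 0.907
VSWR = (1 + |Γ_s|)/(1 − |Γ_s|)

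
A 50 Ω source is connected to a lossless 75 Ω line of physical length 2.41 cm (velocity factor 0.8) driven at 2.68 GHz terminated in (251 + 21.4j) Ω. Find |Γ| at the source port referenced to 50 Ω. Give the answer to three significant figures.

λ = v/f = 0.8·c / 2.68 GHz = 0.0896 m
βl = 2π·l/λ = 2π × 0.269 = 96.9°
tan(βl) = -8.29
Z_in = Z_0·(Z_L + jZ_0·tanβl)/(Z_0 + jZ_L·tanβl) = 22.4 + j6.33 Ω
Γ_s = (Z_in − Z_s)/(Z_in + Z_s) = (-27.6 + j6.33)/(72.4 + j6.33), |Γ_s| = 0.39

|Γ| ≈ 0.39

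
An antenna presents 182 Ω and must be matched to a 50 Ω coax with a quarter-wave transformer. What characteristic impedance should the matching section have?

Z_qwt = √(Z_0·R_L) = √(50 × 182) = √9100

Z_qwt ≈ 95.4 Ω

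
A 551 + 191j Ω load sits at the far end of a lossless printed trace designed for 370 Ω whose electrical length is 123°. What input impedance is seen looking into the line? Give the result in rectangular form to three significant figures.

tan(βl) = tan(123°) = -1.54
Z_in = Z_0·(Z_L + jZ_0·tanβl)/(Z_0 + jZ_L·tanβl)
     = 370·(551 − j379)/(664 − j848)

Z_in ≈ 219 + j68.8 Ω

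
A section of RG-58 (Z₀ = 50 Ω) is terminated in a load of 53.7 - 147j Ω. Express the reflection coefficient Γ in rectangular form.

Γ = (Z_L − Z_0)/(Z_L + Z_0) = (3.7 − j147)/(103.7 − j147)

Γ ≈ 0.68 − j0.454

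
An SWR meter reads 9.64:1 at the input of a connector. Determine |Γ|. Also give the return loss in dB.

|Γ| ≈ 0.812; return loss ≈ 1.81 dB

|Γ| = (S − 1)/(S + 1) = (9.64 − 1)/(9.64 + 1) = 8.64/10.6
RL = −20·log₁₀|Γ| = −20·log₁₀(0.812)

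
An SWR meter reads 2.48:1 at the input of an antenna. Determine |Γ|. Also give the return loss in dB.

|Γ| ≈ 0.425; return loss ≈ 7.43 dB

|Γ| = (S − 1)/(S + 1) = (2.48 − 1)/(2.48 + 1) = 1.48/3.48
RL = −20·log₁₀|Γ| = −20·log₁₀(0.425)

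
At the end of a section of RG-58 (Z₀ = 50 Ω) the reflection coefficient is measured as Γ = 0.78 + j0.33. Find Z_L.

Z_L = Z_0·(1 + Γ)/(1 − Γ) = 50·(1.78 + j0.33)/(0.22 − j0.33)

Z_L ≈ 89.9 + j210 Ω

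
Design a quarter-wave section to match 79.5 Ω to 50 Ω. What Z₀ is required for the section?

Z_qwt = √(Z_0·R_L) = √(50 × 79.5) = √3975

Z_qwt ≈ 63 Ω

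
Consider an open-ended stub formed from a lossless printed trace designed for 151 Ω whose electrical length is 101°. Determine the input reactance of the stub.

tan(βl) = -5.14
For an open-ended stub, Z_in = −jZ_0·cot(βl) = −jZ_0/tan(βl)

X_in ≈ 29.4 Ω (inductive)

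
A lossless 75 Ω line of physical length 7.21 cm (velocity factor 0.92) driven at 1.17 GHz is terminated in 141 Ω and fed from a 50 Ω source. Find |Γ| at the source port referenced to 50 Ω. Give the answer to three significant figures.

λ = v/f = 0.92·c / 1.17 GHz = 0.236 m
βl = 2π·l/λ = 2π × 0.306 = 110°
tan(βl) = -2.74
Z_in = Z_0·(Z_L + jZ_0·tanβl)/(Z_0 + jZ_L·tanβl) = 43.6 + j18.9 Ω
Γ_s = (Z_in − Z_s)/(Z_in + Z_s) = (-6.44 + j18.9)/(93.6 + j18.9), |Γ_s| = 0.209

|Γ| ≈ 0.209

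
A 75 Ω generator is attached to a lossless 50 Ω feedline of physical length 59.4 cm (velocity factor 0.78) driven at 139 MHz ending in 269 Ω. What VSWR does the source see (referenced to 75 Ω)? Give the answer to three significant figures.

VSWR ≈ 6.47

λ = v/f = 0.78·c / 139 MHz = 1.68 m
βl = 2π·l/λ = 2π × 0.353 = 127°
tan(βl) = -1.33
Z_in = Z_0·(Z_L + jZ_0·tanβl)/(Z_0 + jZ_L·tanβl) = 14.3 + j35.7 Ω
Γ_s = (Z_in − Z_s)/(Z_in + Z_s) = (-60.7 + j35.7)/(89.3 + j35.7), |Γ_s| = 0.732
VSWR = (1 + |Γ_s|)/(1 − |Γ_s|)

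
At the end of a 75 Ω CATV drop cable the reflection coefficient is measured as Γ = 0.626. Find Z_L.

Z_L ≈ 326 Ω

Z_L = Z_0·(1 + Γ)/(1 − Γ) = 75·(1.63)/(0.374)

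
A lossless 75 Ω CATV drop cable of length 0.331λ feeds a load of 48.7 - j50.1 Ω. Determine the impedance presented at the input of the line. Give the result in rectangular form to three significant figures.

Z_in ≈ 147 + j66.8 Ω

βl = 2π × 0.331 = 119°
tan(βl) = tan(119°) = -1.79
Z_in = Z_0·(Z_L + jZ_0·tanβl)/(Z_0 + jZ_L·tanβl)
     = 75·(48.7 − j185)/(-14.8 − j87.3)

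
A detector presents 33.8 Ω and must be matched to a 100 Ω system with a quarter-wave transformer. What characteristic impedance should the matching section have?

Z_qwt ≈ 58.1 Ω

Z_qwt = √(Z_0·R_L) = √(100 × 33.8) = √3380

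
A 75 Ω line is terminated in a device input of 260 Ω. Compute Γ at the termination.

Γ = (Z_L − Z_0)/(Z_L + Z_0) = (260 − 75)/(260 + 75) = 185/335

Γ = 0.552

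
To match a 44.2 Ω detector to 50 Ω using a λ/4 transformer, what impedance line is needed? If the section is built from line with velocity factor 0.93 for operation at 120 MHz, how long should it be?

Z_qwt ≈ 47 Ω; length ≈ 58.1 cm

Z_qwt = √(Z_0·R_L) = √(50 × 44.2) = √2210
λ = 0.93·c/f = 2.33 m, so l = λ/4 = 0.581 m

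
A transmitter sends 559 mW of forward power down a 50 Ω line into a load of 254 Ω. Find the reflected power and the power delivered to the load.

Γ = (254 − 50)/(254 + 50) = 0.671
|Γ|² = 0.45
P_refl = |Γ|²·P_inc = 252 mW, P_del = (1 − |Γ|²)·P_inc = 307 mW

P_reflected ≈ 252 mW; P_delivered ≈ 307 mW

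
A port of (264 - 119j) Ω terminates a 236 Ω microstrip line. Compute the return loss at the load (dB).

RL ≈ 12.5 dB

Γ = (28 − j119)/(500 − j119), |Γ| = 0.238
RL = −20·log₁₀|Γ| = −20·log₁₀(0.238)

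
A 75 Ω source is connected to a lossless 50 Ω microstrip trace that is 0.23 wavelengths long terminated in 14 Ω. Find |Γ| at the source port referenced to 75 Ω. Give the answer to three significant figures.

βl = 2π × 0.23 = 82.8°
tan(βl) = 7.92
Z_in = Z_0·(Z_L + jZ_0·tanβl)/(Z_0 + jZ_L·tanβl) = 151 + j61.7 Ω
Γ_s = (Z_in − Z_s)/(Z_in + Z_s) = (75.7 + j61.7)/(226 + j61.7), |Γ_s| = 0.417

|Γ| ≈ 0.417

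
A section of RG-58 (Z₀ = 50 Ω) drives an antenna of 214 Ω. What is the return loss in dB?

RL ≈ 4.14 dB

Γ = (214 − 50)/(214 + 50) = 0.621
RL = −20·log₁₀|Γ| = −20·log₁₀(0.621)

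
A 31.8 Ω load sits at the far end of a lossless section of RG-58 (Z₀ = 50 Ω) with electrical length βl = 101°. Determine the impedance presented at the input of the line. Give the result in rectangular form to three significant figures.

tan(βl) = tan(101°) = -5.14
Z_in = Z_0·(Z_L + jZ_0·tanβl)/(Z_0 + jZ_L·tanβl)
     = 50·(31.8 − j257)/(50 − j164)

Z_in ≈ 74.6 − j13.1 Ω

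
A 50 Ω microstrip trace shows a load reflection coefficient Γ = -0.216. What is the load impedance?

Z_L = Z_0·(1 + Γ)/(1 − Γ) = 50·(0.784)/(1.22)

Z_L ≈ 32.2 Ω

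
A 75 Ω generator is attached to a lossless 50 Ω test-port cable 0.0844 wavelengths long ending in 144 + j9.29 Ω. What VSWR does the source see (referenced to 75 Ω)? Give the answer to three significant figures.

βl = 2π × 0.0844 = 30.4°
tan(βl) = 0.586
Z_in = Z_0·(Z_L + jZ_0·tanβl)/(Z_0 + jZ_L·tanβl) = 53.1 − j57.3 Ω
Γ_s = (Z_in − Z_s)/(Z_in + Z_s) = (-21.9 − j57.3)/(128 − j57.3), |Γ_s| = 0.437
VSWR = (1 + |Γ_s|)/(1 − |Γ_s|)

VSWR ≈ 2.55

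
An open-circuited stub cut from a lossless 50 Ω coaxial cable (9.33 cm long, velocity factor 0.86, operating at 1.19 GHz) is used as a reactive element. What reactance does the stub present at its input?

λ = v/f = 0.86·c / 1.19 GHz = 0.217 m
βl = 2π·l/λ = 2π × 0.43 = 155°
tan(βl) = -0.468
For an open-circuited stub, Z_in = −jZ_0·cot(βl) = −jZ_0/tan(βl)

X_in ≈ 107 Ω (inductive)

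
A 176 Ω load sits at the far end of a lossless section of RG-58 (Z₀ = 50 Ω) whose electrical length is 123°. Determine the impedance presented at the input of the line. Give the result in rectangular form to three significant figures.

Z_in ≈ 19.5 + j28.9 Ω

tan(βl) = tan(123°) = -1.54
Z_in = Z_0·(Z_L + jZ_0·tanβl)/(Z_0 + jZ_L·tanβl)
     = 50·(176 − j77)/(50 − j271)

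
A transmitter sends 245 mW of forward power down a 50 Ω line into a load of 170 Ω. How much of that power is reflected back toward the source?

P_reflected ≈ 72.9 mW

Γ = (170 − 50)/(170 + 50) = 0.545
|Γ|² = 0.298
P_refl = |Γ|²·P_inc = 72.9 mW, P_del = (1 − |Γ|²)·P_inc = 172 mW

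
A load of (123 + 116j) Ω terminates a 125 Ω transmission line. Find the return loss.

Γ = (-2 + j116)/(248 + j116), |Γ| = 0.424
RL = −20·log₁₀|Γ| = −20·log₁₀(0.424)

RL ≈ 7.46 dB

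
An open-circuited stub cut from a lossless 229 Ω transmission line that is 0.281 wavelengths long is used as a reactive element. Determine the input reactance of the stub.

βl = 2π × 0.281 = 101°
tan(βl) = -5.07
For an open-circuited stub, Z_in = −jZ_0·cot(βl) = −jZ_0/tan(βl)

X_in ≈ 45.2 Ω (inductive)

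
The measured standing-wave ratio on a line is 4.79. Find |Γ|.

|Γ| = (S − 1)/(S + 1) = (4.79 − 1)/(4.79 + 1) = 3.79/5.79

|Γ| ≈ 0.655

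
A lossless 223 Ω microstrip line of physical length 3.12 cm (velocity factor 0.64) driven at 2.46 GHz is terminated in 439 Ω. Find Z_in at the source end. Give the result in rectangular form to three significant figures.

λ = v/f = 0.64·c / 2.46 GHz = 0.078 m
βl = 2π·l/λ = 2π × 0.4 = 144°
tan(βl) = tan(144°) = -0.729
Z_in = Z_0·(Z_L + jZ_0·tanβl)/(Z_0 + jZ_L·tanβl)
     = 223·(439 − j163)/(223 − j320)

Z_in ≈ 220 + j153 Ω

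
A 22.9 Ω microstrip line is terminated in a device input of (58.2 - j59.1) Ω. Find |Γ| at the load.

|Γ| ≈ 0.686

Γ = (Z_L − Z_0)/(Z_L + Z_0) = (35.3 − j59.1)/(81.1 − j59.1)
|Γ| = 68.8/100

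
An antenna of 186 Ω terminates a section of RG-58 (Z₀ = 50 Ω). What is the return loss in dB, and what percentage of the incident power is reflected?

Γ = (186 − 50)/(186 + 50) = 0.576
RL = −20·log₁₀(0.576) = 4.79 dB
P_refl/P_inc = |Γ|² = 0.332

RL ≈ 4.79 dB; 33.2% of incident power reflected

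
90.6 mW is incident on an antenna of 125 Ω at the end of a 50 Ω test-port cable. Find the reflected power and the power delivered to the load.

P_reflected ≈ 16.6 mW; P_delivered ≈ 74 mW

Γ = (125 − 50)/(125 + 50) = 0.429
|Γ|² = 0.184
P_refl = |Γ|²·P_inc = 16.6 mW, P_del = (1 − |Γ|²)·P_inc = 74 mW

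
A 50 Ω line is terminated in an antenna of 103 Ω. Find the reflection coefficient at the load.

Γ = 0.346

Γ = (Z_L − Z_0)/(Z_L + Z_0) = (103 − 50)/(103 + 50) = 53/153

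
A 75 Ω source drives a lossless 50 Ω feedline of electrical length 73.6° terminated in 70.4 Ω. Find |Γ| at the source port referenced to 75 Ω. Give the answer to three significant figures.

tan(βl) = 3.4
Z_in = Z_0·(Z_L + jZ_0·tanβl)/(Z_0 + jZ_L·tanβl) = 37 − j6.99 Ω
Γ_s = (Z_in − Z_s)/(Z_in + Z_s) = (-38 − j6.99)/(112 − j6.99), |Γ_s| = 0.345

|Γ| ≈ 0.345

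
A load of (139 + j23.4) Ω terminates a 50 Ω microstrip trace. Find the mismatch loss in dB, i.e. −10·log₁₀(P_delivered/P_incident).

mismatch loss ≈ 1.15 dB

Γ = (89 + j23.4)/(189 + j23.4), |Γ| = 0.483
|Γ|² = 0.233, so P_del/P_inc = 1 − |Γ|² = 0.767
ML = −10·log₁₀(1 − |Γ|²)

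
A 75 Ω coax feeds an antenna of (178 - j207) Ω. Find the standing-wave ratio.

VSWR ≈ 5.83

Γ = (Z_L − Z_0)/(Z_L + Z_0) = (103 − j207)/(253 − j207)
|Γ| = 231/327 = 0.707
VSWR = (1 + |Γ|)/(1 − |Γ|) = 1.71/0.293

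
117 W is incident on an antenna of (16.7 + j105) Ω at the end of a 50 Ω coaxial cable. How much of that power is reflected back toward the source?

|Γ| = |(-33.3 + j105)/(66.7 + j105)| = 0.886
|Γ|² = 0.784
P_refl = |Γ|²·P_inc = 91.7 W, P_del = (1 − |Γ|²)·P_inc = 25.3 W

P_reflected ≈ 91.7 W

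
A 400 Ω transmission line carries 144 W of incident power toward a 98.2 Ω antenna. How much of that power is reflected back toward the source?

P_reflected ≈ 52.8 W

Γ = (98.2 − 400)/(98.2 + 400) = -0.606
|Γ|² = 0.367
P_refl = |Γ|²·P_inc = 52.8 W, P_del = (1 − |Γ|²)·P_inc = 91.2 W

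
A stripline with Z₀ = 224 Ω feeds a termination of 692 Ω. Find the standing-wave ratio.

VSWR ≈ 3.09

Γ = (692 − 224)/(692 + 224) = 0.511
VSWR = (1 + 0.511)/(1 − 0.511)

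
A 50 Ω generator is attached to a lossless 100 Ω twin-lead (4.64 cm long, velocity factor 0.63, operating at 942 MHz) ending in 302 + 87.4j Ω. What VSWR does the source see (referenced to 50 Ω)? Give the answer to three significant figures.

VSWR ≈ 1.95

λ = v/f = 0.63·c / 942 MHz = 0.201 m
βl = 2π·l/λ = 2π × 0.231 = 83.3°
tan(βl) = 8.46
Z_in = Z_0·(Z_L + jZ_0·tanβl)/(Z_0 + jZ_L·tanβl) = 31.6 − j19.7 Ω
Γ_s = (Z_in − Z_s)/(Z_in + Z_s) = (-18.4 − j19.7)/(81.6 − j19.7), |Γ_s| = 0.321
VSWR = (1 + |Γ_s|)/(1 − |Γ_s|)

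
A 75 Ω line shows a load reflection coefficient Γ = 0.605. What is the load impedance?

Z_L ≈ 305 Ω

Z_L = Z_0·(1 + Γ)/(1 − Γ) = 75·(1.6)/(0.395)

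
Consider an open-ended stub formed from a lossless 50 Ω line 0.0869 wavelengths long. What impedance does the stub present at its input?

Z_in ≈ −j82.3 Ω

βl = 2π × 0.0869 = 31.3°
tan(βl) = 0.608
For an open-ended stub, Z_in = −jZ_0·cot(βl) = −jZ_0/tan(βl)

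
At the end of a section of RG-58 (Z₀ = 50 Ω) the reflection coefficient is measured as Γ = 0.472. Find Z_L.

Z_L = Z_0·(1 + Γ)/(1 − Γ) = 50·(1.47)/(0.528)

Z_L ≈ 139 Ω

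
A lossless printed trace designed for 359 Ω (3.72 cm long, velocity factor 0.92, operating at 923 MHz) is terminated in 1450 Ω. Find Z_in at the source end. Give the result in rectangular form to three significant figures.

Z_in ≈ 169 − j320 Ω

λ = v/f = 0.92·c / 923 MHz = 0.299 m
βl = 2π·l/λ = 2π × 0.124 = 44.8°
tan(βl) = tan(44.8°) = 0.993
Z_in = Z_0·(Z_L + jZ_0·tanβl)/(Z_0 + jZ_L·tanβl)
     = 359·(1450 + j356)/(359 + j1440)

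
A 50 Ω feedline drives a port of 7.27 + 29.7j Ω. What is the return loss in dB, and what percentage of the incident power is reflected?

RL ≈ 1.87 dB; 65.1% of incident power reflected

Γ = (-42.73 + j29.7)/(57.27 + j29.7), |Γ| = 0.807
RL = −20·log₁₀(0.807) = 1.87 dB
P_refl/P_inc = |Γ|² = 0.651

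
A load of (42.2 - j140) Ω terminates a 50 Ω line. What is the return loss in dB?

RL ≈ 1.55 dB

Γ = (-7.8 − j140)/(92.2 − j140), |Γ| = 0.836
RL = −20·log₁₀|Γ| = −20·log₁₀(0.836)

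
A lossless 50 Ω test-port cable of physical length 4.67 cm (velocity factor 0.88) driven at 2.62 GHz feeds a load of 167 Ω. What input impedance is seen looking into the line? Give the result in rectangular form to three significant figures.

λ = v/f = 0.88·c / 2.62 GHz = 0.101 m
βl = 2π·l/λ = 2π × 0.463 = 167°
tan(βl) = tan(167°) = -0.234
Z_in = Z_0·(Z_L + jZ_0·tanβl)/(Z_0 + jZ_L·tanβl)
     = 50·(167 − j11.7)/(50 − j39)

Z_in ≈ 109 + j73.7 Ω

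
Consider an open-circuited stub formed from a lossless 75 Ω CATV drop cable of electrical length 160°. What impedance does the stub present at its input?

Z_in ≈ +j206 Ω

tan(βl) = -0.364
For an open-circuited stub, Z_in = −jZ_0·cot(βl) = −jZ_0/tan(βl)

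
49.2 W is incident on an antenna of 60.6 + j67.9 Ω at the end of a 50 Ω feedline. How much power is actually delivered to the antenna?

P_delivered ≈ 35.4 W

|Γ| = |(10.6 + j67.9)/(110.6 + j67.9)| = 0.53
|Γ|² = 0.28
P_refl = |Γ|²·P_inc = 13.8 W, P_del = (1 − |Γ|²)·P_inc = 35.4 W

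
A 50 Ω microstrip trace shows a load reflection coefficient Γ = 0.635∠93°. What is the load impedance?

Z_L ≈ 20.3 + j43.1 Ω

Z_L = Z_0·(1 + Γ)/(1 − Γ) = 50·(0.967 + j0.634)/(1.03 − j0.634)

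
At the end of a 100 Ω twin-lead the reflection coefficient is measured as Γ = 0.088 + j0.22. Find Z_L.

Z_L = Z_0·(1 + Γ)/(1 − Γ) = 100·(1.09 + j0.22)/(0.912 − j0.22)

Z_L ≈ 107 + j50 Ω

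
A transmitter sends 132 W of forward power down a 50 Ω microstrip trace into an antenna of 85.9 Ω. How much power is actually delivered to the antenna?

P_delivered ≈ 123 W

Γ = (85.9 − 50)/(85.9 + 50) = 0.264
|Γ|² = 0.0698
P_refl = |Γ|²·P_inc = 9.21 W, P_del = (1 − |Γ|²)·P_inc = 123 W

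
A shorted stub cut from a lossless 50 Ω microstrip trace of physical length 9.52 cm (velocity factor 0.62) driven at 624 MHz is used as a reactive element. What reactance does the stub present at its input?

X_in ≈ -107 Ω (capacitive)

λ = v/f = 0.62·c / 624 MHz = 0.298 m
βl = 2π·l/λ = 2π × 0.319 = 115°
tan(βl) = -2.15
For a shorted stub, Z_in = jZ_0·tan(βl)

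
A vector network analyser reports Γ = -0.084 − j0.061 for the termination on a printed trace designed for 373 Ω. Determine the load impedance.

Z_L = Z_0·(1 + Γ)/(1 − Γ) = 373·(0.916 − j0.061)/(1.08 + j0.061)

Z_L ≈ 313 − j38.6 Ω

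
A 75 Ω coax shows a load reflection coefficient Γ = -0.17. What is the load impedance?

Z_L ≈ 53.2 Ω

Z_L = Z_0·(1 + Γ)/(1 − Γ) = 75·(0.83)/(1.17)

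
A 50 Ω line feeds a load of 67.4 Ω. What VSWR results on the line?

Γ = (67.4 − 50)/(67.4 + 50) = 0.148
VSWR = (1 + 0.148)/(1 − 0.148)

VSWR ≈ 1.35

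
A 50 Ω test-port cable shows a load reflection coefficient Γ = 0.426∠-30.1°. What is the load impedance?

Z_L = Z_0·(1 + Γ)/(1 − Γ) = 50·(1.37 − j0.214)/(0.631 + j0.214)

Z_L ≈ 92.1 − j48.1 Ω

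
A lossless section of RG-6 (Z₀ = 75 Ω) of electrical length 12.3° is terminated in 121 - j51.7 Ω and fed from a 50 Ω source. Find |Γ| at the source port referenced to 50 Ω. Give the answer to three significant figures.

|Γ| ≈ 0.461

tan(βl) = 0.218
Z_in = Z_0·(Z_L + jZ_0·tanβl)/(Z_0 + jZ_L·tanβl) = 87.6 − j57.5 Ω
Γ_s = (Z_in − Z_s)/(Z_in + Z_s) = (37.6 − j57.5)/(138 − j57.5), |Γ_s| = 0.461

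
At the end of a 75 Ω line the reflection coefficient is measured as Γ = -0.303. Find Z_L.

Z_L ≈ 40.1 Ω

Z_L = Z_0·(1 + Γ)/(1 − Γ) = 75·(0.697)/(1.3)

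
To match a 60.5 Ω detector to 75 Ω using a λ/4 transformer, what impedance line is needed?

Z_qwt ≈ 67.4 Ω

Z_qwt = √(Z_0·R_L) = √(75 × 60.5) = √4538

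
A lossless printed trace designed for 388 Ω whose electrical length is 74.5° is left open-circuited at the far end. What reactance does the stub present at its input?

tan(βl) = 3.61
For an open-circuited stub, Z_in = −jZ_0·cot(βl) = −jZ_0/tan(βl)

X_in ≈ -108 Ω (capacitive)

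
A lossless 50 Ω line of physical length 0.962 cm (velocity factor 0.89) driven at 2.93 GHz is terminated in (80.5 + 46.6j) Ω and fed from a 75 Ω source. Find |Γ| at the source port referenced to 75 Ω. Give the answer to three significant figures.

|Γ| ≈ 0.294

λ = v/f = 0.89·c / 2.93 GHz = 0.0911 m
βl = 2π·l/λ = 2π × 0.106 = 38°
tan(βl) = 0.781
Z_in = Z_0·(Z_L + jZ_0·tanβl)/(Z_0 + jZ_L·tanβl) = 78.3 − j47.1 Ω
Γ_s = (Z_in − Z_s)/(Z_in + Z_s) = (3.27 − j47.1)/(153 − j47.1), |Γ_s| = 0.294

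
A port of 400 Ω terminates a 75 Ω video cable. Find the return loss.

Γ = (400 − 75)/(400 + 75) = 0.684
RL = −20·log₁₀|Γ| = −20·log₁₀(0.684)

RL ≈ 3.3 dB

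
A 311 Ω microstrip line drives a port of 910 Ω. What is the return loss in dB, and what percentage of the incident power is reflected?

Γ = (910 − 311)/(910 + 311) = 0.491
RL = −20·log₁₀(0.491) = 6.19 dB
P_refl/P_inc = |Γ|² = 0.241

RL ≈ 6.19 dB; 24.1% of incident power reflected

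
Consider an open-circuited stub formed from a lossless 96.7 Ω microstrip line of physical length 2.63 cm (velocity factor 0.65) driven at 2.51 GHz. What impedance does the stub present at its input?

λ = v/f = 0.65·c / 2.51 GHz = 0.0777 m
βl = 2π·l/λ = 2π × 0.339 = 122°
tan(βl) = -1.61
For an open-circuited stub, Z_in = −jZ_0·cot(βl) = −jZ_0/tan(βl)

Z_in ≈ +j60.1 Ω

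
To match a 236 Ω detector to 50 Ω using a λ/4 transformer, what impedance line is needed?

Z_qwt ≈ 109 Ω

Z_qwt = √(Z_0·R_L) = √(50 × 236) = √11800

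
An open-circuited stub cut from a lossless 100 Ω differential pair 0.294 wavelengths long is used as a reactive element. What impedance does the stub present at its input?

βl = 2π × 0.294 = 106°
tan(βl) = -3.52
For an open-circuited stub, Z_in = −jZ_0·cot(βl) = −jZ_0/tan(βl)

Z_in ≈ +j28.4 Ω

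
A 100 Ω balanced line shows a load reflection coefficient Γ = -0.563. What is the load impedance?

Z_L = Z_0·(1 + Γ)/(1 − Γ) = 100·(0.437)/(1.56)

Z_L ≈ 28 Ω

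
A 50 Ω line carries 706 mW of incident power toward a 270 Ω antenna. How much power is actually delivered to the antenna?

P_delivered ≈ 372 mW

Γ = (270 − 50)/(270 + 50) = 0.688
|Γ|² = 0.473
P_refl = |Γ|²·P_inc = 334 mW, P_del = (1 − |Γ|²)·P_inc = 372 mW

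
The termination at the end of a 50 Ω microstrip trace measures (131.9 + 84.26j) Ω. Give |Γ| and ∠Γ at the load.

Γ ≈ 0.586 ∠ 21°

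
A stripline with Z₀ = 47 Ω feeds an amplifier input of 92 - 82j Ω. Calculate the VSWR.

Γ = (Z_L − Z_0)/(Z_L + Z_0) = (45 − j82)/(139 − j82)
|Γ| = 93.5/161 = 0.58
VSWR = (1 + |Γ|)/(1 − |Γ|) = 1.58/0.42

VSWR ≈ 3.76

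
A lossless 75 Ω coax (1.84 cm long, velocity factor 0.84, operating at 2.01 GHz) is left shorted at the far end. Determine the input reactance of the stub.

X_in ≈ 98.9 Ω (inductive)

λ = v/f = 0.84·c / 2.01 GHz = 0.125 m
βl = 2π·l/λ = 2π × 0.147 = 52.8°
tan(βl) = 1.32
For a shorted stub, Z_in = jZ_0·tan(βl)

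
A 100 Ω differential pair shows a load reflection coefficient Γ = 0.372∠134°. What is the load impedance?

Z_L ≈ 52.1 + j32.3 Ω

Z_L = Z_0·(1 + Γ)/(1 − Γ) = 100·(0.742 + j0.268)/(1.26 − j0.268)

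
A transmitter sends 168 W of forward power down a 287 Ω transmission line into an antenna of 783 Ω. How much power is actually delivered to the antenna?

Γ = (783 − 287)/(783 + 287) = 0.464
|Γ|² = 0.215
P_refl = |Γ|²·P_inc = 36.1 W, P_del = (1 − |Γ|²)·P_inc = 132 W

P_delivered ≈ 132 W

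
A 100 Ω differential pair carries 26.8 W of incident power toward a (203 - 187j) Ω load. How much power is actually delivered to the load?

|Γ| = |(103 − j187)/(303 − j187)| = 0.6
|Γ|² = 0.36
P_refl = |Γ|²·P_inc = 9.63 W, P_del = (1 − |Γ|²)·P_inc = 17.2 W

P_delivered ≈ 17.2 W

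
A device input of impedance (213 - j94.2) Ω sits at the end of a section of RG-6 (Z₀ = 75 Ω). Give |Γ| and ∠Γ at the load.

Γ = (Z_L − Z_0)/(Z_L + Z_0) = (138 − j94.2)/(288 − j94.2)
|Γ| = 167/303 = 0.551

Γ ≈ 0.551 ∠ -16.2°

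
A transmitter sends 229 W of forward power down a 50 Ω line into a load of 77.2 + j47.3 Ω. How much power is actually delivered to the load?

P_delivered ≈ 192 W

|Γ| = |(27.2 + j47.3)/(127.2 + j47.3)| = 0.402
|Γ|² = 0.162
P_refl = |Γ|²·P_inc = 37 W, P_del = (1 − |Γ|²)·P_inc = 192 W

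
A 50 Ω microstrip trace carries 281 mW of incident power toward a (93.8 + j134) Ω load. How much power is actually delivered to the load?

|Γ| = |(43.8 + j134)/(143.8 + j134)| = 0.717
|Γ|² = 0.514
P_refl = |Γ|²·P_inc = 145 mW, P_del = (1 − |Γ|²)·P_inc = 136 mW

P_delivered ≈ 136 mW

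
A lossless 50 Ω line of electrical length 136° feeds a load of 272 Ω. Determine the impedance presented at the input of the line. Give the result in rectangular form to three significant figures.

tan(βl) = tan(136°) = -0.966
Z_in = Z_0·(Z_L + jZ_0·tanβl)/(Z_0 + jZ_L·tanβl)
     = 50·(272 − j48.3)/(50 − j263)

Z_in ≈ 18.4 + j48.3 Ω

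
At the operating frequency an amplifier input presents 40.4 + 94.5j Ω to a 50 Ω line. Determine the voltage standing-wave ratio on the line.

VSWR ≈ 6.31

Γ = (Z_L − Z_0)/(Z_L + Z_0) = (-9.6 + j94.5)/(90.4 + j94.5)
|Γ| = 95/131 = 0.726
VSWR = (1 + |Γ|)/(1 − |Γ|) = 1.73/0.274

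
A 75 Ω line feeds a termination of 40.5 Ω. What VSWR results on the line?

VSWR ≈ 1.85

Γ = (40.5 − 75)/(40.5 + 75) = -0.299
VSWR = (1 + 0.299)/(1 − 0.299)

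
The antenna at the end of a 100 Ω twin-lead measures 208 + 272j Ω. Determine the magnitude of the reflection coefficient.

|Γ| ≈ 0.712

Γ = (Z_L − Z_0)/(Z_L + Z_0) = (108 + j272)/(308 + j272)
|Γ| = 293/411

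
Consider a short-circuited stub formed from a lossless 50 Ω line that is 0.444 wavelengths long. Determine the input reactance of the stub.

X_in ≈ -18.4 Ω (capacitive)

βl = 2π × 0.444 = 160°
tan(βl) = -0.367
For a short-circuited stub, Z_in = jZ_0·tan(βl)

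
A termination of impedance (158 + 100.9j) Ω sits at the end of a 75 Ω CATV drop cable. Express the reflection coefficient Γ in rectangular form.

Γ ≈ 0.458 + j0.235

Γ = (Z_L − Z_0)/(Z_L + Z_0) = (83 + j100.9)/(233 + j100.9)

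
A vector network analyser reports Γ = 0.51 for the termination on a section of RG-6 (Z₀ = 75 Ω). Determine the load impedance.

Z_L ≈ 231 Ω

Z_L = Z_0·(1 + Γ)/(1 − Γ) = 75·(1.51)/(0.49)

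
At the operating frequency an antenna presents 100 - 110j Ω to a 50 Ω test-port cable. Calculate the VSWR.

VSWR ≈ 4.71

Γ = (Z_L − Z_0)/(Z_L + Z_0) = (50 − j110)/(150 − j110)
|Γ| = 121/186 = 0.65
VSWR = (1 + |Γ|)/(1 − |Γ|) = 1.65/0.35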